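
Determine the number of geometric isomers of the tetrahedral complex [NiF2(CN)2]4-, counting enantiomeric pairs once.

1

All four vertices of a tetrahedron are equivalent and mutually adjacent, so cis/trans isomerism cannot arise.
Only one geometric arrangement is possible.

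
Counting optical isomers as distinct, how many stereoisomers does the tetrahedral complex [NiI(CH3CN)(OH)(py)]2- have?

In a tetrahedral complex all four positions are equivalent and every pair of ligands is adjacent — there is no cis/trans distinction.
Only one geometric arrangement is possible; it has no improper symmetry element, so it exists as a pair of enantiomers (2 stereoisomers).

2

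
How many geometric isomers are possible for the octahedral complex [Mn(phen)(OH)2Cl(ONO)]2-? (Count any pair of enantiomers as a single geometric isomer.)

4

Each phen is bidentate and must span two cis positions.
There are 4 geometric isomers: OH cis (3 arrangements, 2 chiral); OH trans.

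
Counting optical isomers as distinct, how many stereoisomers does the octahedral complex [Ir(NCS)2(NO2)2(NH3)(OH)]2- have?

In an octahedral complex each vertex has one trans partner and four cis neighbours.
Systematic placement gives 6 geometric isomers: NCS trans, NO2 cis; NCS trans, NO2 trans; NCS cis, NO2 cis (3 arrangements, 2 chiral); NCS cis, NO2 trans.
Of these, 2 lack any improper symmetry element and so occur as enantiomeric pairs, giving 6 + 2 = 8 stereoisomers in total.

8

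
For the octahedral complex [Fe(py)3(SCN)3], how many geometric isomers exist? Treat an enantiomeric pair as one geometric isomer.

In an octahedral complex each vertex has one trans partner and four cis neighbours.
Working through the distinct placements yields 2 geometric isomers: py mer; py fac.

2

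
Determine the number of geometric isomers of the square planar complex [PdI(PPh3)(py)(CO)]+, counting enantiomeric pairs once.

A square has two trans pairs of vertices; adjacent vertices are cis.
Working through the distinct placements yields 3 geometric isomers: (CO/PPh3 trans, I/py trans); (CO/py trans, I/PPh3 trans); (CO/I trans, PPh3/py trans).

3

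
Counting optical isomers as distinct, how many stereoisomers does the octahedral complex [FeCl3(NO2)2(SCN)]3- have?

An octahedron has six vertices in three trans pairs; every non-trans pair is cis.
Systematic placement gives 3 geometric isomers: Cl mer, NO2 cis; Cl mer, NO2 trans; Cl fac, NO2 cis.
Each arrangement has an internal mirror plane or centre of symmetry, so none is chiral.

3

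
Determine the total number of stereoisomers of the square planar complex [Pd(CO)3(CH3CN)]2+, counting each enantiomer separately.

A square has two trans pairs of vertices; adjacent vertices are cis.
Only one geometric arrangement is possible.

1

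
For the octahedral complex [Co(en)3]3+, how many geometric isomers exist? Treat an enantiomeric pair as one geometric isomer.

An octahedron has six vertices in three trans pairs; every non-trans pair is cis.
Each en is bidentate and must span two cis positions.
Only one geometric arrangement is possible; it has no improper symmetry element, so it exists as a pair of enantiomers (2 stereoisomers).

1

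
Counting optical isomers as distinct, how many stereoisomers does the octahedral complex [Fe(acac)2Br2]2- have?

3

The six octahedral sites form three mutually perpendicular trans pairs.
Each acac is bidentate and must span two cis positions.
There are 2 geometric isomers: Br trans; Br cis (chiral).
One of these lacks any improper symmetry element and so occurs as an enantiomeric pair, giving 2 + 1 = 3 stereoisomers in total.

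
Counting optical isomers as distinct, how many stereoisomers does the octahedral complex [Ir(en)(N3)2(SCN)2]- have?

4

An octahedron has six vertices in three trans pairs; every non-trans pair is cis.
Each en is bidentate and must span two cis positions.
Working through the distinct placements yields 3 geometric isomers: N3 trans, SCN cis; N3 cis, SCN cis (chiral); N3 cis, SCN trans.
One of these lacks any improper symmetry element and so occurs as an enantiomeric pair, giving 3 + 1 = 4 stereoisomers in total.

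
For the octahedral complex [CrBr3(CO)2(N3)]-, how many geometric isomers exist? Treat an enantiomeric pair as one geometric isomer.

3

There are 3 geometric isomers: Br mer, CO cis; Br mer, CO trans; Br fac, CO cis.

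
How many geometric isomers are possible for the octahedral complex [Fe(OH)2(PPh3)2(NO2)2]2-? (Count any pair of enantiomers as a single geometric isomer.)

The six octahedral sites form three mutually perpendicular trans pairs.
Systematic placement gives 5 geometric isomers: OH trans, PPh3 trans, NO2 trans; OH cis, PPh3 cis, NO2 trans; OH cis, PPh3 trans, NO2 cis; OH cis, PPh3 cis, NO2 cis (chiral); OH trans, PPh3 cis, NO2 cis.

5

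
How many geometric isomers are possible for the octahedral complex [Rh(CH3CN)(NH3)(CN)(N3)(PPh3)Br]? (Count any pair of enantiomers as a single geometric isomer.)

15

Systematic enumeration (placing each ligand type in turn and discarding arrangements equivalent by rotation or reflection) gives 15 geometric isomers.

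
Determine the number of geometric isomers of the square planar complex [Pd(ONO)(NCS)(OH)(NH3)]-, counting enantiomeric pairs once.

3

In a square planar complex each vertex has one trans partner and two cis neighbours.
There are 3 geometric isomers: (NCS/OH trans, NH3/ONO trans); (NCS/ONO trans, NH3/OH trans); (NCS/NH3 trans, OH/ONO trans).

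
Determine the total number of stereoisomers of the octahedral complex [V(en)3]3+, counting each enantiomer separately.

The six octahedral sites form three mutually perpendicular trans pairs.
Each en is bidentate and must span two cis positions.
Only one geometric arrangement is possible; it has no improper symmetry element, so it exists as a pair of enantiomers (2 stereoisomers).

2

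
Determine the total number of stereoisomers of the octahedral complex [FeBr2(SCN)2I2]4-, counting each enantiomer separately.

6

The six octahedral sites form three mutually perpendicular trans pairs.
Systematic placement gives 5 geometric isomers: Br trans, SCN trans, I trans; Br trans, SCN cis, I cis; Br cis, SCN trans, I cis; Br cis, SCN cis, I cis (chiral); Br cis, SCN cis, I trans.
One of these lacks any improper symmetry element and so occurs as an enantiomeric pair, giving 5 + 1 = 6 stereoisomers in total.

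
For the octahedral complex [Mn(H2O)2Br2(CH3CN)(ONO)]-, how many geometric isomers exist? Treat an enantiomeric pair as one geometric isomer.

6

In an octahedral complex each vertex has one trans partner and four cis neighbours.
Working through the distinct placements yields 6 geometric isomers: H2O cis, Br trans; H2O trans, Br trans; H2O cis, Br cis (3 arrangements, 2 chiral); H2O trans, Br cis.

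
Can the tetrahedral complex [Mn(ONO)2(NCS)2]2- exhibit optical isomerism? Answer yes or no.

All four vertices of a tetrahedron are equivalent and mutually adjacent, so cis/trans isomerism cannot arise.
Only one geometric arrangement is possible.

no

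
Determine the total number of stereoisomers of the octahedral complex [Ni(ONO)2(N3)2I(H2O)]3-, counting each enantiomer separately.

8

An octahedron has six vertices in three trans pairs; every non-trans pair is cis.
Working through the distinct placements yields 6 geometric isomers: ONO trans, N3 trans; ONO cis, N3 cis (3 arrangements, 2 chiral); ONO trans, N3 cis; ONO cis, N3 trans.
Of these, 2 lack any improper symmetry element and so occur as enantiomeric pairs, giving 6 + 2 = 8 stereoisomers in total.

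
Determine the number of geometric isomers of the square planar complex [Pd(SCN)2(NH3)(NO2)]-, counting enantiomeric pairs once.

2

In a square planar complex each vertex has one trans partner and two cis neighbours.
The distinct arrangements are (2 in all): SCN cis; SCN trans.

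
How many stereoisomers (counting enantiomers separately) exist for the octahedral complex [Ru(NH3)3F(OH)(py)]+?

In an octahedral complex each vertex has one trans partner and four cis neighbours.
Working through the distinct placements yields 4 geometric isomers: NH3 mer (3 arrangements); NH3 fac (chiral).
One of these lacks any improper symmetry element and so occurs as an enantiomeric pair, giving 4 + 1 = 5 stereoisomers in total.

5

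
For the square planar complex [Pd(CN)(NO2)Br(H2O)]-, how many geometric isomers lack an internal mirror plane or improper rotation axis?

Working through the distinct placements yields 3 geometric isomers: (Br/H2O trans, CN/NO2 trans); (Br/NO2 trans, CN/H2O trans); (Br/CN trans, H2O/NO2 trans).
Each arrangement has an internal mirror plane or centre of symmetry, so none is chiral.

0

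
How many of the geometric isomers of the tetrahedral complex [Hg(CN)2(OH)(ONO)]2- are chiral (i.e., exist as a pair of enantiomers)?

0

In a tetrahedral complex all four positions are equivalent and every pair of ligands is adjacent — there is no cis/trans distinction.
Only one geometric arrangement is possible.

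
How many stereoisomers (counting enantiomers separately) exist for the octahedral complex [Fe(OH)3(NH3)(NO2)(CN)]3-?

5

An octahedron has six vertices in three trans pairs; every non-trans pair is cis.
There are 4 geometric isomers: OH mer (3 arrangements); OH fac (chiral).
One of these lacks any improper symmetry element and so occurs as an enantiomeric pair, giving 4 + 1 = 5 stereoisomers in total.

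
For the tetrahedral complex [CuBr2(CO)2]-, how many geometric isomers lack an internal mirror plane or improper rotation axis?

All four vertices of a tetrahedron are equivalent and mutually adjacent, so cis/trans isomerism cannot arise.
Only one geometric arrangement is possible.

0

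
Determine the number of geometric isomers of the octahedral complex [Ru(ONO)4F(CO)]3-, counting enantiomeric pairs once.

There are 2 geometric isomers: F and CO mutually trans; F and CO mutually cis.

2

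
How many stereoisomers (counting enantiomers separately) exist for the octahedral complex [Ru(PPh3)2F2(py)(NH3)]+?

There are 6 geometric isomers: PPh3 cis, F trans; PPh3 trans, F trans; PPh3 cis, F cis (3 arrangements, 2 chiral); PPh3 trans, F cis.
Of these, 2 lack any improper symmetry element and so occur as enantiomeric pairs, giving 6 + 2 = 8 stereoisomers in total.

8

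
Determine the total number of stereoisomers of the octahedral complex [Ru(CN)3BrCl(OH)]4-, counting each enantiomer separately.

The six octahedral sites form three mutually perpendicular trans pairs.
The distinct arrangements are (4 in all): CN mer (3 arrangements); CN fac (chiral).
One of these lacks any improper symmetry element and so occurs as an enantiomeric pair, giving 4 + 1 = 5 stereoisomers in total.

5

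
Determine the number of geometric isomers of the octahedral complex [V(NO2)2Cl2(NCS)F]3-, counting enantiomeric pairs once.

6

An octahedron has six vertices in three trans pairs; every non-trans pair is cis.
There are 6 geometric isomers: NO2 trans, Cl trans; NO2 cis, Cl trans; NO2 trans, Cl cis; NO2 cis, Cl cis (3 arrangements, 2 chiral).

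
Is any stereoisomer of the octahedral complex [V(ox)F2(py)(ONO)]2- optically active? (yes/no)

An octahedron has six vertices in three trans pairs; every non-trans pair is cis.
Each ox is bidentate and must span two cis positions.
The distinct arrangements are (4 in all): F trans; F cis (3 arrangements, 2 chiral).
Of these, 2 lack any improper symmetry element and so occur as enantiomeric pairs, giving 4 + 2 = 6 stereoisomers in total.

yes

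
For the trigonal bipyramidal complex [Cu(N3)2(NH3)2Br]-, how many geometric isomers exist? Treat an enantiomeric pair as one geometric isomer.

5

In a trigonal bipyramid the two axial positions differ from the three equatorial ones.
Placing the ligands in turn and identifying arrangements related by rotation or reflection leaves 5 distinct geometric isomers.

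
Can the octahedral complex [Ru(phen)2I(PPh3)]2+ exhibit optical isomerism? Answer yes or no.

yes

In an octahedral complex each vertex has one trans partner and four cis neighbours.
Each phen is bidentate and must span two cis positions.
The distinct arrangements are (2 in all): I and PPh3 mutually trans; I and PPh3 mutually cis (chiral).
One of these lacks any improper symmetry element and so occurs as an enantiomeric pair, giving 2 + 1 = 3 stereoisomers in total.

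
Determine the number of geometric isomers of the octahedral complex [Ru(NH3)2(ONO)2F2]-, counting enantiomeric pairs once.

5

An octahedron has six vertices in three trans pairs; every non-trans pair is cis.
Working through the distinct placements yields 5 geometric isomers: NH3 trans, ONO trans, F trans; NH3 cis, ONO cis, F trans; NH3 cis, ONO trans, F cis; NH3 cis, ONO cis, F cis (chiral); NH3 trans, ONO cis, F cis.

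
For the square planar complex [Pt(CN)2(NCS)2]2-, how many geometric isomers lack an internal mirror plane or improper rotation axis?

A square has two trans pairs of vertices; adjacent vertices are cis.
Systematic placement gives 2 geometric isomers: CN cis; CN trans.
Each arrangement has an internal mirror plane or centre of symmetry, so none is chiral.

0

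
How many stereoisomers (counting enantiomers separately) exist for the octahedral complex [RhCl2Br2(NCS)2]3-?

6

There are 5 geometric isomers: Cl trans, Br trans, NCS trans; Cl cis, Br trans, NCS cis; Cl cis, Br cis, NCS trans; Cl cis, Br cis, NCS cis (chiral); Cl trans, Br cis, NCS cis.
One of these lacks any improper symmetry element and so occurs as an enantiomeric pair, giving 5 + 1 = 6 stereoisomers in total.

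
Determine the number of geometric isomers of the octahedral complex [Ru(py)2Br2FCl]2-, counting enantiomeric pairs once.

6

In an octahedral complex each vertex has one trans partner and four cis neighbours.
Systematic placement gives 6 geometric isomers: py trans, Br trans; py cis, Br trans; py trans, Br cis; py cis, Br cis (3 arrangements, 2 chiral).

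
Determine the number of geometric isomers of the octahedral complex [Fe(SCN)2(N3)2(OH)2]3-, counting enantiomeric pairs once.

In an octahedral complex each vertex has one trans partner and four cis neighbours.
The distinct arrangements are (5 in all): SCN trans, N3 trans, OH trans; SCN cis, N3 trans, OH cis; SCN trans, N3 cis, OH cis; SCN cis, N3 cis, OH cis (chiral); SCN cis, N3 cis, OH trans.

5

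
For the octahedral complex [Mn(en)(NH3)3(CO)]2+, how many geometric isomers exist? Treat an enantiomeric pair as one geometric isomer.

Each en is bidentate and must span two cis positions.
Systematic placement gives 2 geometric isomers: NH3 fac; NH3 mer.

2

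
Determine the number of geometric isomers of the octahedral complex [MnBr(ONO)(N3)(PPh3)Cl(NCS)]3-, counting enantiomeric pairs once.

15

In an octahedral complex each vertex has one trans partner and four cis neighbours.
Placing the ligands in turn and identifying arrangements related by rotation or reflection leaves 15 distinct geometric isomers.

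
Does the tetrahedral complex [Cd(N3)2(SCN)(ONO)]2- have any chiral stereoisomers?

no

All four vertices of a tetrahedron are equivalent and mutually adjacent, so cis/trans isomerism cannot arise.
Only one geometric arrangement is possible.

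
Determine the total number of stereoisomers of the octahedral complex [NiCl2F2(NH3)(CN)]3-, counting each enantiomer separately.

The six octahedral sites form three mutually perpendicular trans pairs.
There are 6 geometric isomers: Cl cis, F cis (3 arrangements, 2 chiral); Cl cis, F trans; Cl trans, F cis; Cl trans, F trans.
Of these, 2 lack any improper symmetry element and so occur as enantiomeric pairs, giving 6 + 2 = 8 stereoisomers in total.

8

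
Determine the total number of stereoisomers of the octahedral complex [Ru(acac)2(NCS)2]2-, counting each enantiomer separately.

An octahedron has six vertices in three trans pairs; every non-trans pair is cis.
Each acac is bidentate and must span two cis positions.
Working through the distinct placements yields 2 geometric isomers: NCS trans; NCS cis (chiral).
One of these lacks any improper symmetry element and so occurs as an enantiomeric pair, giving 2 + 1 = 3 stereoisomers in total.

3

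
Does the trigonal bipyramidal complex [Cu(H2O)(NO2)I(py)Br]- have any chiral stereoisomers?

In a trigonal bipyramid the two axial positions differ from the three equatorial ones.
Exhaustive case analysis gives 10 geometric isomers.
Of these, 10 lack any improper symmetry element and so occur as enantiomeric pairs, giving 10 + 10 = 20 stereoisomers in total.

yes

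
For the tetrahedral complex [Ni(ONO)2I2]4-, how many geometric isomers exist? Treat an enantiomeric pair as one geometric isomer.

1

All four vertices of a tetrahedron are equivalent and mutually adjacent, so cis/trans isomerism cannot arise.
Only one geometric arrangement is possible.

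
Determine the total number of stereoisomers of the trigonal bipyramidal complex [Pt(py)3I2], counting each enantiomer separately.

There are 3 geometric isomers: I both axial; I one axial, one equatorial; I both equatorial.
Each arrangement has an internal mirror plane or centre of symmetry, so none is chiral.

3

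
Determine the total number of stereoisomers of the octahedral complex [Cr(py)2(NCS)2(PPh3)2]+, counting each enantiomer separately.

6

An octahedron has six vertices in three trans pairs; every non-trans pair is cis.
There are 5 geometric isomers: py trans, NCS trans, PPh3 trans; py cis, NCS trans, PPh3 cis; py trans, NCS cis, PPh3 cis; py cis, NCS cis, PPh3 cis (chiral); py cis, NCS cis, PPh3 trans.
One of these lacks any improper symmetry element and so occurs as an enantiomeric pair, giving 5 + 1 = 6 stereoisomers in total.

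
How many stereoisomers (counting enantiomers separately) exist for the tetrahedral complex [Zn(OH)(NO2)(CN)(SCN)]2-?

In a tetrahedral complex all four positions are equivalent and every pair of ligands is adjacent — there is no cis/trans distinction.
Only one geometric arrangement is possible; it has no improper symmetry element, so it exists as a pair of enantiomers (2 stereoisomers).

2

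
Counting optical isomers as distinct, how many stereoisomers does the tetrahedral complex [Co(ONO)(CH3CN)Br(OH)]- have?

2

All four vertices of a tetrahedron are equivalent and mutually adjacent, so cis/trans isomerism cannot arise.
Only one geometric arrangement is possible; it has no improper symmetry element, so it exists as a pair of enantiomers (2 stereoisomers).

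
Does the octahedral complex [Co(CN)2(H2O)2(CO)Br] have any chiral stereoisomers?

The six octahedral sites form three mutually perpendicular trans pairs.
Working through the distinct placements yields 6 geometric isomers: CN cis, H2O trans; CN cis, H2O cis (3 arrangements, 2 chiral); CN trans, H2O trans; CN trans, H2O cis.
Of these, 2 lack any improper symmetry element and so occur as enantiomeric pairs, giving 6 + 2 = 8 stereoisomers in total.

yes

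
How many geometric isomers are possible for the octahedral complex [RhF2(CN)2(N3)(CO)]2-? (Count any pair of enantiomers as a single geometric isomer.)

The six octahedral sites form three mutually perpendicular trans pairs.
Systematic placement gives 6 geometric isomers: F cis, CN trans; F trans, CN trans; F cis, CN cis (3 arrangements, 2 chiral); F trans, CN cis.

6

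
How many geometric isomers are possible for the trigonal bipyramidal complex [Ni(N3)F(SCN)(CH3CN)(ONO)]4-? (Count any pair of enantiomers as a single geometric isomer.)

10

Placing the ligands in turn and identifying arrangements related by rotation or reflection leaves 10 distinct geometric isomers.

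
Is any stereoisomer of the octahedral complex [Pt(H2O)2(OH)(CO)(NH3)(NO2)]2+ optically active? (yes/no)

An octahedron has six vertices in three trans pairs; every non-trans pair is cis.
Exhaustive case analysis gives 9 geometric isomers.
Of these, 6 lack any improper symmetry element and so occur as enantiomeric pairs, giving 9 + 6 = 15 stereoisomers in total.

yes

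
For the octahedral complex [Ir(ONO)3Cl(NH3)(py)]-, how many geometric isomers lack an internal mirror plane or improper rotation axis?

1

In an octahedral complex each vertex has one trans partner and four cis neighbours.
Systematic placement gives 4 geometric isomers: ONO mer (3 arrangements); ONO fac (chiral).
One of these lacks any improper symmetry element and so occurs as an enantiomeric pair, giving 4 + 1 = 5 stereoisomers in total.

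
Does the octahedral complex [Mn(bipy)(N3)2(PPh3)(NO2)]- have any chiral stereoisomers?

An octahedron has six vertices in three trans pairs; every non-trans pair is cis.
Each bipy is bidentate and must span two cis positions.
Working through the distinct placements yields 4 geometric isomers: N3 trans; N3 cis (3 arrangements, 2 chiral).
Of these, 2 lack any improper symmetry element and so occur as enantiomeric pairs, giving 4 + 2 = 6 stereoisomers in total.

yes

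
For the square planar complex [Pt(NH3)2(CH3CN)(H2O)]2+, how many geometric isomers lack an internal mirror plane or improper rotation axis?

0

In a square planar complex each vertex has one trans partner and two cis neighbours.
Working through the distinct placements yields 2 geometric isomers: NH3 cis; NH3 trans.
Each arrangement has an internal mirror plane or centre of symmetry, so none is chiral.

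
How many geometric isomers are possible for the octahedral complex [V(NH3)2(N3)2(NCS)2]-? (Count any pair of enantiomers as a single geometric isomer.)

5

There are 5 geometric isomers: NH3 trans, N3 trans, NCS trans; NH3 cis, N3 trans, NCS cis; NH3 trans, N3 cis, NCS cis; NH3 cis, N3 cis, NCS cis (chiral); NH3 cis, N3 cis, NCS trans.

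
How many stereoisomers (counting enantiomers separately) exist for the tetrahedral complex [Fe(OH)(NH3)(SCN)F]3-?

2

In a tetrahedral complex all four positions are equivalent and every pair of ligands is adjacent — there is no cis/trans distinction.
Only one geometric arrangement is possible; it has no improper symmetry element, so it exists as a pair of enantiomers (2 stereoisomers).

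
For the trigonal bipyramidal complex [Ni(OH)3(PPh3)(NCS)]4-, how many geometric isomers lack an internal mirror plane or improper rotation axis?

0

In a trigonal bipyramid the two axial positions differ from the three equatorial ones.
Systematic placement gives 4 geometric isomers: PPh3 equatorial, NCS axial; PPh3 axial, NCS axial; PPh3 equatorial, NCS equatorial; PPh3 axial, NCS equatorial.
Each arrangement has an internal mirror plane or centre of symmetry, so none is chiral.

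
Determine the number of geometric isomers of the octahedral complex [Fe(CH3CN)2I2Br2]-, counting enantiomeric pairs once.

5

An octahedron has six vertices in three trans pairs; every non-trans pair is cis.
There are 5 geometric isomers: CH3CN trans, I trans, Br trans; CH3CN cis, I cis, Br trans; CH3CN cis, I trans, Br cis; CH3CN cis, I cis, Br cis (chiral); CH3CN trans, I cis, Br cis.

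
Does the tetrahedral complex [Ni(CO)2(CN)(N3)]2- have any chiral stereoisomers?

no

All four vertices of a tetrahedron are equivalent and mutually adjacent, so cis/trans isomerism cannot arise.
Only one geometric arrangement is possible.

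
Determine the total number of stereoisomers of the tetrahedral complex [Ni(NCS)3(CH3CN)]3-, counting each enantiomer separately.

1

In a tetrahedral complex all four positions are equivalent and every pair of ligands is adjacent — there is no cis/trans distinction.
Only one geometric arrangement is possible.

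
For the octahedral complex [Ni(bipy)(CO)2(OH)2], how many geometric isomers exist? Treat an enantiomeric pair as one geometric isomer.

3

Each bipy is bidentate and must span two cis positions.
There are 3 geometric isomers: CO trans, OH cis; CO cis, OH cis (chiral); CO cis, OH trans.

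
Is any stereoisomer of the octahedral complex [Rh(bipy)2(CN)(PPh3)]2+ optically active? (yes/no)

yes

The six octahedral sites form three mutually perpendicular trans pairs.
Each bipy is bidentate and must span two cis positions.
There are 2 geometric isomers: CN and PPh3 mutually trans; CN and PPh3 mutually cis (chiral).
One of these lacks any improper symmetry element and so occurs as an enantiomeric pair, giving 2 + 1 = 3 stereoisomers in total.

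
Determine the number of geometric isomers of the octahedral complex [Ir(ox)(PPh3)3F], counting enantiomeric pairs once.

2

The six octahedral sites form three mutually perpendicular trans pairs.
Each ox is bidentate and must span two cis positions.
There are 2 geometric isomers: PPh3 fac; PPh3 mer.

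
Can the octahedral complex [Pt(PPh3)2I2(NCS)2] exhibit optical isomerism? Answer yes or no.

yes

The six octahedral sites form three mutually perpendicular trans pairs.
The distinct arrangements are (5 in all): PPh3 trans, I trans, NCS trans; PPh3 cis, I trans, NCS cis; PPh3 trans, I cis, NCS cis; PPh3 cis, I cis, NCS cis (chiral); PPh3 cis, I cis, NCS trans.
One of these lacks any improper symmetry element and so occurs as an enantiomeric pair, giving 5 + 1 = 6 stereoisomers in total.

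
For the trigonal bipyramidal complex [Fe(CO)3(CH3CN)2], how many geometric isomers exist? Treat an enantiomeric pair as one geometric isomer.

3

There are 3 geometric isomers: CH3CN both axial; CH3CN one axial, one equatorial; CH3CN both equatorial.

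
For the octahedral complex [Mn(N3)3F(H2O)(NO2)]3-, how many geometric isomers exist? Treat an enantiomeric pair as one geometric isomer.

4

There are 4 geometric isomers: N3 mer (3 arrangements); N3 fac (chiral).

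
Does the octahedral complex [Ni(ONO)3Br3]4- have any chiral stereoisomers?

no

There are 2 geometric isomers: ONO mer; ONO fac.
Each arrangement has an internal mirror plane or centre of symmetry, so none is chiral.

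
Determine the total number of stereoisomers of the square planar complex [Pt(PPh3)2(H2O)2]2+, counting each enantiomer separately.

In a square planar complex each vertex has one trans partner and two cis neighbours.
There are 2 geometric isomers: PPh3 cis; PPh3 trans.
Each arrangement has an internal mirror plane or centre of symmetry, so none is chiral.

2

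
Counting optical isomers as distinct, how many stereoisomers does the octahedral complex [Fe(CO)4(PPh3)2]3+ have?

The six octahedral sites form three mutually perpendicular trans pairs.
Working through the distinct placements yields 2 geometric isomers: PPh3 trans; PPh3 cis.
Each arrangement has an internal mirror plane or centre of symmetry, so none is chiral.

2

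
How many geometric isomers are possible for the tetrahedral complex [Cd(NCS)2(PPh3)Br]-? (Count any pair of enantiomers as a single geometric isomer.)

All four vertices of a tetrahedron are equivalent and mutually adjacent, so cis/trans isomerism cannot arise.
Only one geometric arrangement is possible.

1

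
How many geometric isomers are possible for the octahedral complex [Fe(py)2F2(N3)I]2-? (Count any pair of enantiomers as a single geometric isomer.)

An octahedron has six vertices in three trans pairs; every non-trans pair is cis.
Working through the distinct placements yields 6 geometric isomers: py trans, F trans; py cis, F trans; py trans, F cis; py cis, F cis (3 arrangements, 2 chiral).

6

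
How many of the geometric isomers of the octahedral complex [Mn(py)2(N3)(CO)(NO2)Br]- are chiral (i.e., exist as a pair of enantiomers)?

The six octahedral sites form three mutually perpendicular trans pairs.
Exhaustive case analysis gives 9 geometric isomers.
Of these, 6 lack any improper symmetry element and so occur as enantiomeric pairs, giving 9 + 6 = 15 stereoisomers in total.

6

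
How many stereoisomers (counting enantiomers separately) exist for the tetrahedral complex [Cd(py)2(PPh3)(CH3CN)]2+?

In a tetrahedral complex all four positions are equivalent and every pair of ligands is adjacent — there is no cis/trans distinction.
Only one geometric arrangement is possible.

1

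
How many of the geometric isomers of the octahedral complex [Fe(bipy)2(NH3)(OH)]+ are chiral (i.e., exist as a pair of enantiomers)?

In an octahedral complex each vertex has one trans partner and four cis neighbours.
Each bipy is bidentate and must span two cis positions.
There are 2 geometric isomers: NH3 and OH mutually trans; NH3 and OH mutually cis (chiral).
One of these lacks any improper symmetry element and so occurs as an enantiomeric pair, giving 2 + 1 = 3 stereoisomers in total.

1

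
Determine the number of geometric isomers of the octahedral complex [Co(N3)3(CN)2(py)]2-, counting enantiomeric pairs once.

3

Systematic placement gives 3 geometric isomers: N3 mer, CN trans; N3 fac, CN cis; N3 mer, CN cis.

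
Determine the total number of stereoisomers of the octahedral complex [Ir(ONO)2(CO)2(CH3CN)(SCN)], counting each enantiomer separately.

The distinct arrangements are (6 in all): ONO cis, CO cis (3 arrangements, 2 chiral); ONO trans, CO cis; ONO cis, CO trans; ONO trans, CO trans.
Of these, 2 lack any improper symmetry element and so occur as enantiomeric pairs, giving 6 + 2 = 8 stereoisomers in total.

8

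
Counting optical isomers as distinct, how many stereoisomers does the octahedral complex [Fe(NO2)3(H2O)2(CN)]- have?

3

There are 3 geometric isomers: NO2 mer, H2O cis; NO2 mer, H2O trans; NO2 fac, H2O cis.
Each arrangement has an internal mirror plane or centre of symmetry, so none is chiral.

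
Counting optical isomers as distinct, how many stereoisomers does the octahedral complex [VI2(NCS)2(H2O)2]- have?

6

In an octahedral complex each vertex has one trans partner and four cis neighbours.
Working through the distinct placements yields 5 geometric isomers: I trans, NCS trans, H2O trans; I cis, NCS cis, H2O trans; I cis, NCS trans, H2O cis; I cis, NCS cis, H2O cis (chiral); I trans, NCS cis, H2O cis.
One of these lacks any improper symmetry element and so occurs as an enantiomeric pair, giving 5 + 1 = 6 stereoisomers in total.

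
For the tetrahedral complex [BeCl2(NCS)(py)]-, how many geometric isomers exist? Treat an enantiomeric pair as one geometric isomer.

1

All four vertices of a tetrahedron are equivalent and mutually adjacent, so cis/trans isomerism cannot arise.
Only one geometric arrangement is possible.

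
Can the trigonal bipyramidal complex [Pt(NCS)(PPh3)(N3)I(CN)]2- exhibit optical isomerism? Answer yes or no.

yes

A trigonal bipyramid has two axial and three equatorial sites, which are chemically inequivalent.
Systematic enumeration (placing each ligand type in turn and discarding arrangements equivalent by rotation or reflection) gives 10 geometric isomers.
Of these, 10 lack any improper symmetry element and so occur as enantiomeric pairs, giving 10 + 10 = 20 stereoisomers in total.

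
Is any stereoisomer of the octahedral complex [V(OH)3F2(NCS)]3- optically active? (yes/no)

no

An octahedron has six vertices in three trans pairs; every non-trans pair is cis.
Working through the distinct placements yields 3 geometric isomers: OH mer, F trans; OH mer, F cis; OH fac, F cis.
Each arrangement has an internal mirror plane or centre of symmetry, so none is chiral.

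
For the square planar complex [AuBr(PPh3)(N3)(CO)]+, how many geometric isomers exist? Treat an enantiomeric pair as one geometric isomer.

A square has two trans pairs of vertices; adjacent vertices are cis.
Systematic placement gives 3 geometric isomers: (Br/N3 trans, CO/PPh3 trans); (Br/PPh3 trans, CO/N3 trans); (Br/CO trans, N3/PPh3 trans).

3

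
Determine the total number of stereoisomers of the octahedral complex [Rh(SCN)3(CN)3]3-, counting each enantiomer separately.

2

There are 2 geometric isomers: SCN mer; SCN fac.
Each arrangement has an internal mirror plane or centre of symmetry, so none is chiral.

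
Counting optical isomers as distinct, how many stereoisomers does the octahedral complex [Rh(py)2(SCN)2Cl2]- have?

6

The distinct arrangements are (5 in all): py trans, SCN trans, Cl trans; py cis, SCN cis, Cl trans; py trans, SCN cis, Cl cis; py cis, SCN cis, Cl cis (chiral); py cis, SCN trans, Cl cis.
One of these lacks any improper symmetry element and so occurs as an enantiomeric pair, giving 5 + 1 = 6 stereoisomers in total.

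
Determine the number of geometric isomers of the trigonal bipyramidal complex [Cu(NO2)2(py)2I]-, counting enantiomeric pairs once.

5

A trigonal bipyramid has two axial and three equatorial sites, which are chemically inequivalent.
Exhaustive case analysis gives 5 geometric isomers.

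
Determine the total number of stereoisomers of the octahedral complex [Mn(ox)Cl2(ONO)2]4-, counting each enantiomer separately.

4

The six octahedral sites form three mutually perpendicular trans pairs.
Each ox is bidentate and must span two cis positions.
There are 3 geometric isomers: Cl trans, ONO cis; Cl cis, ONO cis (chiral); Cl cis, ONO trans.
One of these lacks any improper symmetry element and so occurs as an enantiomeric pair, giving 3 + 1 = 4 stereoisomers in total.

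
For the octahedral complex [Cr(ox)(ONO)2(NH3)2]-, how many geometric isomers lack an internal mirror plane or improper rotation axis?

1

In an octahedral complex each vertex has one trans partner and four cis neighbours.
Each ox is bidentate and must span two cis positions.
There are 3 geometric isomers: ONO cis, NH3 trans; ONO cis, NH3 cis (chiral); ONO trans, NH3 cis.
One of these lacks any improper symmetry element and so occurs as an enantiomeric pair, giving 3 + 1 = 4 stereoisomers in total.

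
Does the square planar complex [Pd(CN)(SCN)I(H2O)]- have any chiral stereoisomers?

Systematic placement gives 3 geometric isomers: (CN/I trans, H2O/SCN trans); (CN/SCN trans, H2O/I trans); (CN/H2O trans, I/SCN trans).
Each arrangement has an internal mirror plane or centre of symmetry, so none is chiral.

no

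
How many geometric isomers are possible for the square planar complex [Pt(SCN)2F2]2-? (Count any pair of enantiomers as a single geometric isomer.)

A square has two trans pairs of vertices; adjacent vertices are cis.
Systematic placement gives 2 geometric isomers: SCN cis; SCN trans.

2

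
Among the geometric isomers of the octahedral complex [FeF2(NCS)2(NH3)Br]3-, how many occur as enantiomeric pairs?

In an octahedral complex each vertex has one trans partner and four cis neighbours.
There are 6 geometric isomers: F cis, NCS cis (3 arrangements, 2 chiral); F cis, NCS trans; F trans, NCS cis; F trans, NCS trans.
Of these, 2 lack any improper symmetry element and so occur as enantiomeric pairs, giving 6 + 2 = 8 stereoisomers in total.

2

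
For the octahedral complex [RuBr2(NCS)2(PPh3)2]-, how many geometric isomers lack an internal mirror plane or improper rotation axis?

In an octahedral complex each vertex has one trans partner and four cis neighbours.
Systematic placement gives 5 geometric isomers: Br trans, NCS trans, PPh3 trans; Br trans, NCS cis, PPh3 cis; Br cis, NCS cis, PPh3 trans; Br cis, NCS cis, PPh3 cis (chiral); Br cis, NCS trans, PPh3 cis.
One of these lacks any improper symmetry element and so occurs as an enantiomeric pair, giving 5 + 1 = 6 stereoisomers in total.

1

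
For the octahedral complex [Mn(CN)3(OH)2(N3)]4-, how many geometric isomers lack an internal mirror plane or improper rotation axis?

0

An octahedron has six vertices in three trans pairs; every non-trans pair is cis.
The distinct arrangements are (3 in all): CN mer, OH trans; CN mer, OH cis; CN fac, OH cis.
Each arrangement has an internal mirror plane or centre of symmetry, so none is chiral.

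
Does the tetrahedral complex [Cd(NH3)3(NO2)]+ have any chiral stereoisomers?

no

All four vertices of a tetrahedron are equivalent and mutually adjacent, so cis/trans isomerism cannot arise.
Only one geometric arrangement is possible.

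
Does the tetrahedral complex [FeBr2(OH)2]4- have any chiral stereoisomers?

All four vertices of a tetrahedron are equivalent and mutually adjacent, so cis/trans isomerism cannot arise.
Only one geometric arrangement is possible.

no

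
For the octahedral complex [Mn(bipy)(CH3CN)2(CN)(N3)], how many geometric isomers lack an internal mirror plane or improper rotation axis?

2

Each bipy is bidentate and must span two cis positions.
Systematic placement gives 4 geometric isomers: CH3CN trans; CH3CN cis (3 arrangements, 2 chiral).
Of these, 2 lack any improper symmetry element and so occur as enantiomeric pairs, giving 4 + 2 = 6 stereoisomers in total.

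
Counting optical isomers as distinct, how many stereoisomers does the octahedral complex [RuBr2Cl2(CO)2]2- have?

Working through the distinct placements yields 5 geometric isomers: Br trans, Cl trans, CO trans; Br trans, Cl cis, CO cis; Br cis, Cl trans, CO cis; Br cis, Cl cis, CO cis (chiral); Br cis, Cl cis, CO trans.
One of these lacks any improper symmetry element and so occurs as an enantiomeric pair, giving 5 + 1 = 6 stereoisomers in total.

6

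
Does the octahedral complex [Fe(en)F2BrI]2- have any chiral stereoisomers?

yes

An octahedron has six vertices in three trans pairs; every non-trans pair is cis.
Each en is bidentate and must span two cis positions.
Working through the distinct placements yields 4 geometric isomers: F cis (3 arrangements, 2 chiral); F trans.
Of these, 2 lack any improper symmetry element and so occur as enantiomeric pairs, giving 4 + 2 = 6 stereoisomers in total.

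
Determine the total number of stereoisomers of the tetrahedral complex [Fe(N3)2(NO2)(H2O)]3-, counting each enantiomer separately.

1

In a tetrahedral complex all four positions are equivalent and every pair of ligands is adjacent — there is no cis/trans distinction.
Only one geometric arrangement is possible.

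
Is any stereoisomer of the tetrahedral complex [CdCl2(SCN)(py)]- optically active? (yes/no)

no

In a tetrahedral complex all four positions are equivalent and every pair of ligands is adjacent — there is no cis/trans distinction.
Only one geometric arrangement is possible.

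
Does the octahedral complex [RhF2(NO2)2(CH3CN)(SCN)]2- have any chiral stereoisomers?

In an octahedral complex each vertex has one trans partner and four cis neighbours.
Working through the distinct placements yields 6 geometric isomers: F cis, NO2 cis (3 arrangements, 2 chiral); F cis, NO2 trans; F trans, NO2 cis; F trans, NO2 trans.
Of these, 2 lack any improper symmetry element and so occur as enantiomeric pairs, giving 6 + 2 = 8 stereoisomers in total.

yes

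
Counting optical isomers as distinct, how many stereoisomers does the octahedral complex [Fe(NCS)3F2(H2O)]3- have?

3

An octahedron has six vertices in three trans pairs; every non-trans pair is cis.
The distinct arrangements are (3 in all): NCS mer, F trans; NCS mer, F cis; NCS fac, F cis.
Each arrangement has an internal mirror plane or centre of symmetry, so none is chiral.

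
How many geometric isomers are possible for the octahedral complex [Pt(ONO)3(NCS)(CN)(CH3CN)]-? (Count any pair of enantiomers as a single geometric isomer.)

4

In an octahedral complex each vertex has one trans partner and four cis neighbours.
Systematic placement gives 4 geometric isomers: ONO mer (3 arrangements); ONO fac (chiral).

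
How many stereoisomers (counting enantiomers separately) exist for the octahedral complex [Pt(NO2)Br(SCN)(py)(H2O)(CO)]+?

An octahedron has six vertices in three trans pairs; every non-trans pair is cis.
Placing the ligands in turn and identifying arrangements related by rotation or reflection leaves 15 distinct geometric isomers.
Of these, 15 lack any improper symmetry element and so occur as enantiomeric pairs, giving 15 + 15 = 30 stereoisomers in total.

30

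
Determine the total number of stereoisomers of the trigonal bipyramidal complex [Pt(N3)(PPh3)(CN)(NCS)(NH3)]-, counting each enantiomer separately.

Exhaustive case analysis gives 10 geometric isomers.
Of these, 10 lack any improper symmetry element and so occur as enantiomeric pairs, giving 10 + 10 = 20 stereoisomers in total.

20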